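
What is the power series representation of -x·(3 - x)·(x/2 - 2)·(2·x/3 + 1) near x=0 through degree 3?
-11·x^3/6 + x^2/2 + 6·x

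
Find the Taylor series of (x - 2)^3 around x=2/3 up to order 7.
-64/27 + 16·(x - 2/3)/3 - 4·(x - 2/3)^2 + (x - 2/3)^3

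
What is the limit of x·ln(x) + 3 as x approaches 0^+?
The product is a 0·∞ indeterminate form at x → 0⁺.
Rewrite the product as ln(x) / x^(-1) and apply L'Hôpital, or use the standard hierarchy x^(-1) ≫ |ln x| as x → 0⁺.
The indeterminate product → 0, so the limit = 3.

Final answer: 3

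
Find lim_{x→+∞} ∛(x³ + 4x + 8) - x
This is an ∞ − ∞ indeterminate form.
Multiply by (A² + AB + B²)/(A² + AB + B²) where A = ∛(x³+4x + 8), B = x to use A³ − B³ = (A−B)(A²+AB+B²); the x³ terms cancel, leaving (4x + 8)/(A²+AB+B²) with denominator ~ 3x², so the limit is 0.
Limit = 0.

Final answer: 0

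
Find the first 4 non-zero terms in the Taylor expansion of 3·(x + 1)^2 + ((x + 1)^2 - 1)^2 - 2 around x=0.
4·x^3 + 7·x^2 + 6·x + 1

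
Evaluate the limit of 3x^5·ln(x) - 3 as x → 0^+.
The product is a 0·∞ indeterminate form at x → 0⁺.
Rewrite the product as 3·ln(x) / x^(-5) and apply L'Hôpital, or use the standard hierarchy x^(-5) ≫ |ln x| as x → 0⁺.
The indeterminate product → 0, so the limit = -3.

Final answer: -3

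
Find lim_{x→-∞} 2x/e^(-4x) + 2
The quotient is an ∞/∞ indeterminate form as x → -∞.
Compare growth rates of the dominant terms (exponentials ≫ polynomials ≫ logarithms), or apply L'Hôpital's rule; the quotient → 0.
Adding the constant: 0 + 2 = 2. Limit = 2.

Final answer: 2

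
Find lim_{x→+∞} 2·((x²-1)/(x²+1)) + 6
Evaluate the dominant behaviour as x → +∞; each term tends to a finite value or vanishes.
Limit = 8.

Final answer: 8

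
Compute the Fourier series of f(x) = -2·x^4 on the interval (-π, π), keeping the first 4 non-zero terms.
(-96 + 16·π^2)·cos(x) + (6 - 4·π^2)·cos(2·x) + (-32/27 + 16·π^2/9)·cos(3·x) - 2·π^4/5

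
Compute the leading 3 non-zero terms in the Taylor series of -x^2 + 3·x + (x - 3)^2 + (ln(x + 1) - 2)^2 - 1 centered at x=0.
3·x^2 - 7·x + 12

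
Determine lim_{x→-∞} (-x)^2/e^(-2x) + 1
The quotient is an ∞/∞ indeterminate form as x → -∞.
Compare growth rates of the dominant terms (exponentials ≫ polynomials ≫ logarithms), or apply L'Hôpital's rule; the quotient → 0.
Adding the constant: 0 + 1 = 1. Limit = 1.

Final answer: 1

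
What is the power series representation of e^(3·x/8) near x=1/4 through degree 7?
e^(3/32) + 3·e^(3/32)·(x - 1/4)/8 + 9·e^(3/32)·(x - 1/4)^2/128 + 9·e^(3/32)·(x - 1/4)^3/1024 + 27·e^(3/32)·(x - 1/4)^4/32768 + 81·e^(3/32)·(x - 1/4)^5/1310720 + 81·e^(3/32)·(x - 1/4)^6/20971520 + 243·e^(3/32)·(x - 1/4)^7/1174405120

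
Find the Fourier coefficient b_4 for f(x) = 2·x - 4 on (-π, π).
b_4 = (1/π) ∫_{-π}^{π} f(x)·sin(4x) dx.
Evaluate the integral (use parity and integration by parts as needed): b_4 = -1.

Final answer: -1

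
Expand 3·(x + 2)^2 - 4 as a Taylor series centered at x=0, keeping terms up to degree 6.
3·x^2 + 12·x + 8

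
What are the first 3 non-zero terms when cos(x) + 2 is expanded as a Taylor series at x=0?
x^4/24 - x^2/2 + 3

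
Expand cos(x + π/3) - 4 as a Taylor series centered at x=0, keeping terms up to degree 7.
√(3)·x^7/10080 - x^6/1440 - √(3)·x^5/240 + x^4/48 + √(3)·x^3/12 - x^2/4 - √(3)·x/2 - 7/2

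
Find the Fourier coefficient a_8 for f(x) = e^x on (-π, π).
a_8 = (1/π) ∫_{-π}^{π} f(x)·cos(8x) dx.
Evaluate the integral (use parity and integration by parts as needed): a_8 = (-1 + e^(2·π))·e^(-π)/(65·π).

Final answer: (-1 + e^(2·π))·e^(-π)/(65·π)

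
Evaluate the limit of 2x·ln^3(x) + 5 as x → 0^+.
The product is a 0·∞ indeterminate form at x → 0⁺.
Rewrite the product as 2·ln^3(x) / x^(-1) and apply L'Hôpital, or use the standard hierarchy x^(-1) ≫ |ln x|^3 as x → 0⁺.
The indeterminate product → 0, so the limit = 5.

Final answer: 5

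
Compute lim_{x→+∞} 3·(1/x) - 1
Evaluate the dominant behaviour as x → +∞; each term tends to a finite value or vanishes.
Limit = -1.

Final answer: -1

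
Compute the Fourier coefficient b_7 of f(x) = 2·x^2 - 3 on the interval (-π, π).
b_7 = (1/π) ∫_{-π}^{π} f(x)·sin(7x) dx.
Evaluate the integral (use parity and integration by parts as needed): b_7 = 0.

Final answer: 0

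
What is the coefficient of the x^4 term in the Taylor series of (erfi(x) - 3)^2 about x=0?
Expand to order 4: (erfi(x) - 3)^2 = 8·x^4/(3·π) - 4·x^3/√(π) + 4·x^2/π - 12·x/√(π) + 9 + O(x^5).
The coefficient of x^4 is 8/(3·π).

Final answer: 8/(3·π)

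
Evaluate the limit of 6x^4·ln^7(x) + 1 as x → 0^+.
The product is a 0·∞ indeterminate form at x → 0⁺.
Rewrite the product as 6·ln^7(x) / x^(-4) and apply L'Hôpital, or use the standard hierarchy x^(-4) ≫ |ln x|^7 as x → 0⁺.
The indeterminate product → 0, so the limit = 1.

Final answer: 1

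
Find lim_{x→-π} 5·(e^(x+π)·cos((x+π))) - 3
Direct substitution at x = -π gives 2.

Final answer: 2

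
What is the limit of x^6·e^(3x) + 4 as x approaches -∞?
The product is a 0·∞ indeterminate form at x → -∞.
Rewrite the product as x^6 / e^(-3x) (an ∞/∞ form) and apply L'Hôpital, or use the standard hierarchy e^(3|x|) ≫ |x^6| as x → -∞.
The indeterminate product → 0, so the limit = 4.

Final answer: 4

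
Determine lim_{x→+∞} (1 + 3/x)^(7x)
As x → +∞: write (1 + 3/x)^(7x) = ((1 + 3/x)^x)^7 → (e^3)^7 = e^21.
Limit = e^(21).

Final answer: e^(21)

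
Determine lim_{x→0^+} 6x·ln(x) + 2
The product is a 0·∞ indeterminate form at x → 0⁺.
Rewrite the product as 6·ln(x) / x^(-1) and apply L'Hôpital, or use the standard hierarchy x^(-1) ≫ |ln x| as x → 0⁺.
The indeterminate product → 0, so the limit = 2.

Final answer: 2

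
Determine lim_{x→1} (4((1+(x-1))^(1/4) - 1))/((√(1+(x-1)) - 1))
Both numerator and denominator → 0 as x → 1; this is a 0/0 indeterminate form.
Expand each to leading order near x = 1: numerator ~ (x - 1), denominator ~ (x - 1)/2.
The limit of the ratio is 2.

Final answer: 2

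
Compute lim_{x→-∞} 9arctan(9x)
Evaluate the dominant behaviour as x → -∞; each term tends to a finite value or vanishes.
Limit = -9·π/2.

Final answer: -9·π/2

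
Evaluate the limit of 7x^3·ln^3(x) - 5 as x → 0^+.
The product is a 0·∞ indeterminate form at x → 0⁺.
Rewrite the product as 7·ln^3(x) / x^(-3) and apply L'Hôpital, or use the standard hierarchy x^(-3) ≫ |ln x|^3 as x → 0⁺.
The indeterminate product → 0, so the limit = -5.

Final answer: -5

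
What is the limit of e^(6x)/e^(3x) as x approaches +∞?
This is an ∞/∞ indeterminate form as x → +∞.
Rewrite e^(6x)/e^(3x) = e^((6−3)x) = e^(3x); the exponent coefficient is 3 > 0 so e^(3x) → ∞.
Limit = ∞.

Final answer: ∞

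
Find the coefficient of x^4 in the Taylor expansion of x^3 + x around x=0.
Expand to order 4: x^3 + x = x^3 + x + O(x^5).
The coefficient of x^4 is 0.

Final answer: 0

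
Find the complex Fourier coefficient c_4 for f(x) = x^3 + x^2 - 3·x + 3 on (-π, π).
Compute the real Fourier coefficients first: a_4 = 1/4, b_4 = 27/16 - π^2/2.
Then c_4 = (a_4 − i·b_4)/2 = 1/8 - 27·i/32 + i·π^2/4.

Final answer: 1/8 - 27·i/32 + i·π^2/4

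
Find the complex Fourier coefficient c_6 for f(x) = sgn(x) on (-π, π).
Compute the real Fourier coefficients first: a_6 = 0, b_6 = 0.
Then c_6 = (a_6 − i·b_6)/2 = 0.

Final answer: 0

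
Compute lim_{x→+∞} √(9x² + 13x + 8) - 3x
As x → +∞: multiply by the conjugate to get (13x+8)/(√(9x²+13x+8)+3x); the denominator ~ 6x, so the limit is 13/6.
Limit = 13/6.

Final answer: 13/6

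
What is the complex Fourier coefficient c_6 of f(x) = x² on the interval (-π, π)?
Compute the real Fourier coefficients first: a_6 = 1/9, b_6 = 0.
Then c_6 = (a_6 − i·b_6)/2 = 1/18.

Final answer: 1/18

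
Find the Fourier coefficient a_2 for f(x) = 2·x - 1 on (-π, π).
a_2 = (1/π) ∫_{-π}^{π} f(x)·cos(2x) dx.
Evaluate the integral (use parity and integration by parts as needed): a_2 = 0.

Final answer: 0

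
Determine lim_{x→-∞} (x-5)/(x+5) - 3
Evaluate the dominant behaviour as x → -∞; each term tends to a finite value or vanishes.
Limit = -2.

Final answer: -2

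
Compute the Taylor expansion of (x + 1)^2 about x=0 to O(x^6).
x^2 + 2·x + 1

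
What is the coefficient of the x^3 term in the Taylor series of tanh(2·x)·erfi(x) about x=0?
Expand to order 3: tanh(2·x)·erfi(x) = 4·x^2/√(π) + O(x^4).
The coefficient of x^3 is 0.

Final answer: 0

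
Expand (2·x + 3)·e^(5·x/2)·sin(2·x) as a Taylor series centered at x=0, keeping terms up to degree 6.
-3087·x^6/640 + 581·x^5/320 + 371·x^4/24 + 99·x^3/4 + 19·x^2 + 6·x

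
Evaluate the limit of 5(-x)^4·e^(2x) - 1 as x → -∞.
The product is a 0·∞ indeterminate form at x → -∞.
Rewrite the product as 5(-x)^4 / e^(-2x) (an ∞/∞ form) and apply L'Hôpital, or use the standard hierarchy e^(2|x|) ≫ |(-x)^4| as x → -∞.
The indeterminate product → 0, so the limit = -1.

Final answer: -1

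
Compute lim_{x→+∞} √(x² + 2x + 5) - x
This is an ∞ − ∞ indeterminate form.
Multiply and divide by the conjugate √(x²+2x + 5) + x; the x² terms cancel, leaving (2x + 5)/(√(x²+2x + 5)+x) → 2/2 = 1.
Limit = 1.

Final answer: 1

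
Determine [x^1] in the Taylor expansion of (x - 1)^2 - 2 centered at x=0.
Expand to order 1: (x - 1)^2 - 2 = -2·x - 1 + O(x^2).
The coefficient of x^1 is -2.

Final answer: -2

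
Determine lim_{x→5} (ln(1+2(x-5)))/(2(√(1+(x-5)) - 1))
Both numerator and denominator → 0 as x → 5; this is a 0/0 indeterminate form.
Expand each to leading order near x = 5: numerator ~ 2·(x - 5), denominator ~ (x - 5).
The limit of the ratio is 2.

Final answer: 2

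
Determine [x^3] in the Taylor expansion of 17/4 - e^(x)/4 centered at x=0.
Expand to order 3: 17/4 - e^(x)/4 = -x^3/24 - x^2/8 - x/4 + 4 + O(x^4).
The coefficient of x^3 is -1/24.

Final answer: -1/24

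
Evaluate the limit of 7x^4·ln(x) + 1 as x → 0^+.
The product is a 0·∞ indeterminate form at x → 0⁺.
Rewrite the product as 7·ln(x) / x^(-4) and apply L'Hôpital, or use the standard hierarchy x^(-4) ≫ |ln x| as x → 0⁺.
The indeterminate product → 0, so the limit = 1.

Final answer: 1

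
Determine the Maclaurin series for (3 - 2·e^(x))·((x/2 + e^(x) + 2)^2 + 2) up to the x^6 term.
-2183·x^6/720 - 821·x^5/120 - 79·x^4/6 - 62·x^3/3 - 95·x^2/4 - 13·x + 11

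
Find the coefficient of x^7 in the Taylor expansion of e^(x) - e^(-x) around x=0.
Expand to order 7: e^(x) - e^(-x) = x^7/2520 + x^5/60 + x^3/3 + 2·x + O(x^8).
The coefficient of x^7 is 1/2520.

Final answer: 1/2520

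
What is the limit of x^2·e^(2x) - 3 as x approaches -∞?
The product is a 0·∞ indeterminate form at x → -∞.
Rewrite the product as x^2 / e^(-2x) (an ∞/∞ form) and apply L'Hôpital, or use the standard hierarchy e^(2|x|) ≫ |x^2| as x → -∞.
The indeterminate product → 0, so the limit = -3.

Final answer: -3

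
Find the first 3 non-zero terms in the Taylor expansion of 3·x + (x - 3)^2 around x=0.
x^2 - 3·x + 9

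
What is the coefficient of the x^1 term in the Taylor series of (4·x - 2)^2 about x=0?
Expand to order 1: (4·x - 2)^2 = 4 - 16·x + O(x^2).
The coefficient of x^1 is -16.

Final answer: -16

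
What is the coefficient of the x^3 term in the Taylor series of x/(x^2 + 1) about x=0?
Expand to order 3: x/(x^2 + 1) = -x^3 + x + O(x^4).
The coefficient of x^3 is -1.

Final answer: -1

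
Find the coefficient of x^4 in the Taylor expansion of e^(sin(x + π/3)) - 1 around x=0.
Expand to order 4: e^(sin(x + π/3)) - 1 = x^4·(-√(3)·e^(√(3)/2)/96 + 7·e^(√(3)/2)/128) + x^3·(-√(3)·e^(√(3)/2)/8 - e^(√(3)/2)/16) + x^2·(-√(3)·e^(√(3)/2)/4 + e^(√(3)/2)/8) + x·e^(√(3)/2)/2 - 1 + e^(√(3)/2) + O(x^5).
The coefficient of x^4 is -√(3)·e^(√(3)/2)/96 + 7·e^(√(3)/2)/128.

Final answer: -√(3)·e^(√(3)/2)/96 + 7·e^(√(3)/2)/128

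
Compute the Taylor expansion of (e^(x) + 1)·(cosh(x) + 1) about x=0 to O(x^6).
17·x^5/120 + 5·x^4/12 + 5·x^3/6 + 2·x^2 + 2·x + 4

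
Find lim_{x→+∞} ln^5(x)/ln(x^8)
This is an ∞/∞ indeterminate form as x → +∞.
Write ln(x^8) = 8·ln(x), reducing the quotient to ln^4(x)/8 → ∞.
Limit = ∞.

Final answer: ∞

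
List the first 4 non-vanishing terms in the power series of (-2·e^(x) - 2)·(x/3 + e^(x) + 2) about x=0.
-4·x^3 - 23·x^2/3 - 34·x/3 - 12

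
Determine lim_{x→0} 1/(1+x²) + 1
Direct substitution at x = 0 gives 2.

Final answer: 2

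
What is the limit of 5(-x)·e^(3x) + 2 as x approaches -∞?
The product is a 0·∞ indeterminate form at x → -∞.
Rewrite the product as 5(-x) / e^(-3x) (an ∞/∞ form) and apply L'Hôpital, or use the standard hierarchy e^(3|x|) ≫ |(-x)| as x → -∞.
The indeterminate product → 0, so the limit = 2.

Final answer: 2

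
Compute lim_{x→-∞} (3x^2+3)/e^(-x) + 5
The quotient is an ∞/∞ indeterminate form as x → -∞.
Compare growth rates of the dominant terms (exponentials ≫ polynomials ≫ logarithms), or apply L'Hôpital's rule; the quotient → 0.
Adding the constant: 0 + 5 = 5. Limit = 5.

Final answer: 5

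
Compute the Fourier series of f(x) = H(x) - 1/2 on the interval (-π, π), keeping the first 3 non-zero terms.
2·sin(x)/π + 2·sin(3·x)/(3·π) + 2·sin(5·x)/(5·π)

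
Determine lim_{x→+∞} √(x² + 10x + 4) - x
This is an ∞ − ∞ indeterminate form.
Multiply and divide by the conjugate √(x²+10x + 4) + x; the x² terms cancel, leaving (10x + 4)/(√(x²+10x + 4)+x) → 10/2 = 5.
Limit = 5.

Final answer: 5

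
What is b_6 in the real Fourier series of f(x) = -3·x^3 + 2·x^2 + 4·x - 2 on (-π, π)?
b_6 = (1/π) ∫_{-π}^{π} f(x)·sin(6x) dx.
Evaluate the integral (use parity and integration by parts as needed): b_6 = -3/2 + π^2.

Final answer: -3/2 + π^2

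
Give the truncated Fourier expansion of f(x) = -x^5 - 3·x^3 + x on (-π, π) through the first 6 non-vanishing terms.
(-202 - 2·π^4 + 34·π^2)·sin(x) + (-2·π^2 + 2 + π^4)·sin(2·x) + (-2·π^4/3 - 14·π^2/27 + 82/81)·sin(3·x) + (-53/64 + 7·π^2/8 + π^4/2)·sin(4·x) + (-2·π^4/5 - 22·π^2/25 + 382/625)·sin(5·x) + (-38/81 + 22·π^2/27 + π^4/3)·sin(6·x)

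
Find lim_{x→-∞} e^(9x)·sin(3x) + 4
Evaluate the dominant behaviour as x → -∞; each term tends to a finite value or vanishes.
Limit = 4.

Final answer: 4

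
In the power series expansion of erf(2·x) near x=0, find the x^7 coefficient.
Expand to order 7: erf(2·x) = -128·x^7/(21·√(π)) + 32·x^5/(5·√(π)) - 16·x^3/(3·√(π)) + 4·x/√(π) + O(x^8).
The coefficient of x^7 is -128/(21·√(π)).

Final answer: -128/(21·√(π))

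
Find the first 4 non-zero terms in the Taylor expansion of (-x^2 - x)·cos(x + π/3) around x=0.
x^4·(1/4 - √(3)/12) + x^3·(1/4 + √(3)/2) + x^2·(-1/2 + √(3)/2) - x/2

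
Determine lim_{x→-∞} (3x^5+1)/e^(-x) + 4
The quotient is an ∞/∞ indeterminate form as x → -∞.
Compare growth rates of the dominant terms (exponentials ≫ polynomials ≫ logarithms), or apply L'Hôpital's rule; the quotient → 0.
Adding the constant: 0 + 4 = 4. Limit = 4.

Final answer: 4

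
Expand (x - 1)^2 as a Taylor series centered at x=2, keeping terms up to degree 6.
1 + 2·(x - 2) + (x - 2)^2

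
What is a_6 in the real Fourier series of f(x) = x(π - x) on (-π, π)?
a_6 = (1/π) ∫_{-π}^{π} f(x)·cos(6x) dx.
Evaluate the integral (use parity and integration by parts as needed): a_6 = -1/9.

Final answer: -1/9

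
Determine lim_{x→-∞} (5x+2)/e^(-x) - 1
The quotient is an ∞/∞ indeterminate form as x → -∞.
Compare growth rates of the dominant terms (exponentials ≫ polynomials ≫ logarithms), or apply L'Hôpital's rule; the quotient → 0.
Adding the constant: 0 - 1 = -1. Limit = -1.

Final answer: -1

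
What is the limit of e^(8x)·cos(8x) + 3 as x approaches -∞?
Evaluate the dominant behaviour as x → -∞; each term tends to a finite value or vanishes.
Limit = 3.

Final answer: 3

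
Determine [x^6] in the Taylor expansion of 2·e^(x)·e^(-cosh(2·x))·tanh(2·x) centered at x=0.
2011·e^(-1)/90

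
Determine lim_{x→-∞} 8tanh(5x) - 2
Evaluate the dominant behaviour as x → -∞; each term tends to a finite value or vanishes.
Limit = -10.

Final answer: -10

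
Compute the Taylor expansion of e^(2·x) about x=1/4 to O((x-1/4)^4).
e^(1/2) + 2·e^(1/2)·(x - 1/4) + 2·e^(1/2)·(x - 1/4)^2 + 4·e^(1/2)·(x - 1/4)^3/3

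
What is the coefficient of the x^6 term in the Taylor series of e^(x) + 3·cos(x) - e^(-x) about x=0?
Expand to order 6: e^(x) + 3·cos(x) - e^(-x) = -x^6/240 + x^5/60 + x^4/8 + x^3/3 - 3·x^2/2 + 2·x + 3 + O(x^7).
The coefficient of x^6 is -1/240.

Final answer: -1/240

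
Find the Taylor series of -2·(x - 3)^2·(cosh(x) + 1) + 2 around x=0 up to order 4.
-7·x^4/4 + 6·x^3 - 13·x^2 + 24·x - 34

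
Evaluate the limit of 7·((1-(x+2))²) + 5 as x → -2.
Direct substitution at x = -2 gives 12.

Final answer: 12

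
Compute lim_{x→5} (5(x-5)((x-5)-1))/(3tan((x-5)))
Both numerator and denominator → 0 as x → 5; this is a 0/0 indeterminate form.
Expand each to leading order near x = 5: numerator ~ -5·(x - 5), denominator ~ 3·(x - 5).
The limit of the ratio is -5/3.

Final answer: -5/3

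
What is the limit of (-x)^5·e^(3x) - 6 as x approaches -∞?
The product is a 0·∞ indeterminate form at x → -∞.
Rewrite the product as (-x)^5 / e^(-3x) (an ∞/∞ form) and apply L'Hôpital, or use the standard hierarchy e^(3|x|) ≫ |(-x)^5| as x → -∞.
The indeterminate product → 0, so the limit = -6.

Final answer: -6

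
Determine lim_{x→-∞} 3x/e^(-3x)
This is an ∞/∞ indeterminate form as x → -∞.
Compare growth rates of the dominant terms (exponentials ≫ polynomials ≫ logarithms), or apply L'Hôpital's rule; the quotient → 0.
Limit = 0.

Final answer: 0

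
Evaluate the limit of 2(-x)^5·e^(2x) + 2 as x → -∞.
The product is a 0·∞ indeterminate form at x → -∞.
Rewrite the product as 2(-x)^5 / e^(-2x) (an ∞/∞ form) and apply L'Hôpital, or use the standard hierarchy e^(2|x|) ≫ |(-x)^5| as x → -∞.
The indeterminate product → 0, so the limit = 2.

Final answer: 2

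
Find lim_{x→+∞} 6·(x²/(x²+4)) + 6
Evaluate the dominant behaviour as x → +∞; each term tends to a finite value or vanishes.
Limit = 12.

Final answer: 12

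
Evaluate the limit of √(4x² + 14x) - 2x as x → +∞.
As x → +∞: multiply by the conjugate to get (14x)/(√(4x²+14x)+2x); the denominator ~ 4x, so the limit is 14/4 = 7/2.
Limit = 7/2.

Final answer: 7/2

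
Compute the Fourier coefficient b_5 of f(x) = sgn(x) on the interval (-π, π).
b_5 = (1/π) ∫_{-π}^{π} f(x)·sin(5x) dx.
Evaluate the integral (use parity and integration by parts as needed): b_5 = 4/(5·π).

Final answer: 4/(5·π)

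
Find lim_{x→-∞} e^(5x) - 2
Evaluate the dominant behaviour as x → -∞; each term tends to a finite value or vanishes.
Limit = -2.

Final answer: -2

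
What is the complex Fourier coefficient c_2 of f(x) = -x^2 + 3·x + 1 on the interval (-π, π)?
Compute the real Fourier coefficients first: a_2 = -1, b_2 = -3.
Then c_2 = (a_2 − i·b_2)/2 = -1/2 + 3·i/2.

Final answer: -1/2 + 3·i/2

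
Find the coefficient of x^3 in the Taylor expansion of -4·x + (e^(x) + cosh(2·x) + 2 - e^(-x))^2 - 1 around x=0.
10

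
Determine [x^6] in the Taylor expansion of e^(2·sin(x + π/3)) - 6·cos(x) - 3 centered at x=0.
Expand to order 6: e^(2·sin(x + π/3)) - 6·cos(x) - 3 = x^6·(1/120 + 7·√(3)·e^(√(3))/360 + 29·e^(√(3))/240) + x^5·(√(3)·e^(√(3))/24 + 37·e^(√(3))/120) + x^4·(-5·√(3)·e^(√(3))/24 - 1/4 + e^(√(3))/4) - √(3)·x^3·e^(√(3))/2 + x^2·(-√(3)·e^(√(3))/2 + e^(√(3))/2 + 3) + x·e^(√(3)) - 9 + e^(√(3)) + O(x^7).
The coefficient of x^6 is 1/120 + 7·√(3)·e^(√(3))/360 + 29·e^(√(3))/240.

Final answer: 1/120 + 7·√(3)·e^(√(3))/360 + 29·e^(√(3))/240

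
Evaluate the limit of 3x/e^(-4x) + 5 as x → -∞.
The quotient is an ∞/∞ indeterminate form as x → -∞.
Compare growth rates of the dominant terms (exponentials ≫ polynomials ≫ logarithms), or apply L'Hôpital's rule; the quotient → 0.
Adding the constant: 0 + 5 = 5. Limit = 5.

Final answer: 5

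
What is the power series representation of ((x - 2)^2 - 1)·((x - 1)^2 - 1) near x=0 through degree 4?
x^4 - 6·x^3 + 11·x^2 - 6·x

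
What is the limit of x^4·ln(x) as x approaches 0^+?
This is a 0·∞ indeterminate form at x → 0⁺.
Rewrite the product as ln(x) / x^(-4) and apply L'Hôpital, or use the standard hierarchy x^(-4) ≫ |ln x| as x → 0⁺.
The indeterminate product → 0, so the limit = 0.

Final answer: 0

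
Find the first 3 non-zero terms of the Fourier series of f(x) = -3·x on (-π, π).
-6·sin(x) + 3·sin(2·x) - 2·sin(3·x)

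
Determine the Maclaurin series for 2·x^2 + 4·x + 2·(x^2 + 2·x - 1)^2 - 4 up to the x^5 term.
2·x^4 + 8·x^3 + 6·x^2 - 4·x - 2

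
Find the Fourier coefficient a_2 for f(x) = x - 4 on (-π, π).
a_2 = (1/π) ∫_{-π}^{π} f(x)·cos(2x) dx.
Evaluate the integral (use parity and integration by parts as needed): a_2 = 0.

Final answer: 0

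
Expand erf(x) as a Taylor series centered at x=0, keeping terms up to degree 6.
x^5/(5·√(π)) - 2·x^3/(3·√(π)) + 2·x/√(π)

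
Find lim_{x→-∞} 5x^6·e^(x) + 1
The product is a 0·∞ indeterminate form at x → -∞.
Rewrite the product as 5x^6 / e^(-x) (an ∞/∞ form) and apply L'Hôpital, or use the standard hierarchy e^(|x|) ≫ |x^6| as x → -∞.
The indeterminate product → 0, so the limit = 1.

Final answer: 1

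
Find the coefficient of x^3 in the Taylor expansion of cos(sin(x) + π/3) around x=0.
Expand to order 3: cos(sin(x) + π/3) = √(3)·x^3/6 - x^2/4 - √(3)·x/2 + 1/2 + O(x^4).
The coefficient of x^3 is √(3)/6.

Final answer: √(3)/6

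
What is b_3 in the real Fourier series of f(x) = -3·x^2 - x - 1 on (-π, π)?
b_3 = (1/π) ∫_{-π}^{π} f(x)·sin(3x) dx.
Evaluate the integral (use parity and integration by parts as needed): b_3 = -2/3.

Final answer: -2/3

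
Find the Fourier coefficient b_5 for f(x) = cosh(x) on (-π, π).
b_5 = (1/π) ∫_{-π}^{π} f(x)·sin(5x) dx.
Evaluate the integral (use parity and integration by parts as needed): b_5 = 0.

Final answer: 0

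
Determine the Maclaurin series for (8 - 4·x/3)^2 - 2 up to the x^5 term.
16·x^2/9 - 64·x/3 + 62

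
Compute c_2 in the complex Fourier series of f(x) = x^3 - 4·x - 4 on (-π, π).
Compute the real Fourier coefficients first: a_2 = 0, b_2 = 11/2 - π^2.
Then c_2 = (a_2 − i·b_2)/2 = -11·i/4 + i·π^2/2.

Final answer: -11·i/4 + i·π^2/2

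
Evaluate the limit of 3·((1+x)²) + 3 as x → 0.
Direct substitution at x = 0 gives 6.

Final answer: 6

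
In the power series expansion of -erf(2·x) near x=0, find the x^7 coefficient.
Expand to order 7: -erf(2·x) = 128·x^7/(21·√(π)) - 32·x^5/(5·√(π)) + 16·x^3/(3·√(π)) - 4·x/√(π) + O(x^8).
The coefficient of x^7 is 128/(21·√(π)).

Final answer: 128/(21·√(π))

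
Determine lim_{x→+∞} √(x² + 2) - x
This is an ∞ − ∞ indeterminate form.
Multiply and divide by the conjugate √(x²+2) + x; the x² terms cancel, leaving 2/(√(x²+2)+x) → 0.
Limit = 0.

Final answer: 0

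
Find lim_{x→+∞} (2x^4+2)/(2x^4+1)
This is an ∞/∞ indeterminate form as x → +∞.
Divide numerator and denominator by x^4 and let the lower-order terms vanish; the leading terms give 2/2 = 1.
Limit = 1.

Final answer: 1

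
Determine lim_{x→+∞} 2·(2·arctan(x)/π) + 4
Evaluate the dominant behaviour as x → +∞; each term tends to a finite value or vanishes.
Limit = 6.

Final answer: 6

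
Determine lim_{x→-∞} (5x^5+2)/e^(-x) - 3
The quotient is an ∞/∞ indeterminate form as x → -∞.
Compare growth rates of the dominant terms (exponentials ≫ polynomials ≫ logarithms), or apply L'Hôpital's rule; the quotient → 0.
Adding the constant: 0 - 3 = -3. Limit = -3.

Final answer: -3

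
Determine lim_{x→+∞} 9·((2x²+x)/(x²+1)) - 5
Evaluate the dominant behaviour as x → +∞; each term tends to a finite value or vanishes.
Limit = 13.

Final answer: 13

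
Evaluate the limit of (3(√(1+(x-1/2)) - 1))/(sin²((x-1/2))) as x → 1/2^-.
Both numerator and denominator → 0 as x → 1/2^-; this is a 0/0 indeterminate form.
Expand each to leading order near x = 1/2: numerator ~ 3·(x - 1/2)/2, denominator ~ (x - 1/2)^2.
The limit of the ratio is -∞.

Final answer: -∞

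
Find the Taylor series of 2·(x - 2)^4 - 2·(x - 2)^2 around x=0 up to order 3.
-16·x^3 + 46·x^2 - 56·x + 24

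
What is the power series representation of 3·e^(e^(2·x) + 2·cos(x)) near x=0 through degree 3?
14·x^3·e^(3) + 9·x^2·e^(3) + 6·x·e^(3) + 3·e^(3)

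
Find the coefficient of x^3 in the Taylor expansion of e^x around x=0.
Expand to order 3: e^x = x^3/6 + x^2/2 + x + 1 + O(x^4).
The coefficient of x^3 is 1/6.

Final answer: 1/6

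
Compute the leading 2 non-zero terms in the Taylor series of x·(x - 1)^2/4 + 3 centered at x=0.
x/4 + 3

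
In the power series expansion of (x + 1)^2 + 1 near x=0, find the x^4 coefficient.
Expand to order 4: (x + 1)^2 + 1 = x^2 + 2·x + 2 + O(x^5).
The coefficient of x^4 is 0.

Final answer: 0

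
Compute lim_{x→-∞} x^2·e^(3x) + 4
The product is a 0·∞ indeterminate form at x → -∞.
Rewrite the product as x^2 / e^(-3x) (an ∞/∞ form) and apply L'Hôpital, or use the standard hierarchy e^(3|x|) ≫ |x^2| as x → -∞.
The indeterminate product → 0, so the limit = 4.

Final answer: 4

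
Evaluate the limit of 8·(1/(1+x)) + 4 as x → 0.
Direct substitution at x = 0 gives 12.

Final answer: 12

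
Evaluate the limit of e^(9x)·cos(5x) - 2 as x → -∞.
Evaluate the dominant behaviour as x → -∞; each term tends to a finite value or vanishes.
Limit = -2.

Final answer: -2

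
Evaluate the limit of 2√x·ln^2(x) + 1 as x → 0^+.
The product is a 0·∞ indeterminate form at x → 0⁺.
Rewrite the product as 2·ln^2(x) / x^(-1/2) and apply L'Hôpital, or use the standard hierarchy x^(-1/2) ≫ |ln x|^2 as x → 0⁺.
The indeterminate product → 0, so the limit = 1.

Final answer: 1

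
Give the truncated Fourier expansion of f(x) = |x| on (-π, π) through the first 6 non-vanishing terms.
-4·cos(x)/π - 4·cos(3·x)/(9·π) - 4·cos(5·x)/(25·π) - 4·cos(7·x)/(49·π) - 4·cos(9·x)/(81·π) + π/2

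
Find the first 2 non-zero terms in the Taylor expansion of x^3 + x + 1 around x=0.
x + 1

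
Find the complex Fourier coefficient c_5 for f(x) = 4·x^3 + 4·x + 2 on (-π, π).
Compute the real Fourier coefficients first: a_5 = 0, b_5 = 152/125 + 8·π^2/5.
Then c_5 = (a_5 − i·b_5)/2 = -4·i·π^2/5 - 76·i/125.

Final answer: -4·i·π^2/5 - 76·i/125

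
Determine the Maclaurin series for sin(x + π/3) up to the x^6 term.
-√(3)·x^6/1440 + x^5/240 + √(3)·x^4/48 - x^3/12 - √(3)·x^2/4 + x/2 + √(3)/2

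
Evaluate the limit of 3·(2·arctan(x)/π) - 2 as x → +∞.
Evaluate the dominant behaviour as x → +∞; each term tends to a finite value or vanishes.
Limit = 1.

Final answer: 1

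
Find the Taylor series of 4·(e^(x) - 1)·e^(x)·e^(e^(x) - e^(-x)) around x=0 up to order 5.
307·x^5/10 + 61·x^4/2 + 74·x^3/3 + 14·x^2 + 4·x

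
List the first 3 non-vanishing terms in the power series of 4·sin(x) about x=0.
x^5/30 - 2·x^3/3 + 4·x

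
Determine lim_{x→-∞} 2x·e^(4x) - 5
The product is a 0·∞ indeterminate form at x → -∞.
Rewrite the product as 2x / e^(-4x) (an ∞/∞ form) and apply L'Hôpital, or use the standard hierarchy e^(4|x|) ≫ |x| as x → -∞.
The indeterminate product → 0, so the limit = -5.

Final answer: -5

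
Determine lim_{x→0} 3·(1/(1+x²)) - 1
Direct substitution at x = 0 gives 2.

Final answer: 2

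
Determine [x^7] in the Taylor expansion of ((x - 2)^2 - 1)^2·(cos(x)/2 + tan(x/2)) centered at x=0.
Expand to order 7: ((x - 2)^2 - 1)^2·(cos(x)/2 + tan(x/2)) = -173·x^7/13440 - 37·x^6/160 + 709·x^5/240 - 157·x^4/16 + 107·x^3/8 - 13·x^2/4 - 15·x/2 + 9/2 + O(x^8).
The coefficient of x^7 is -173/13440.

Final answer: -173/13440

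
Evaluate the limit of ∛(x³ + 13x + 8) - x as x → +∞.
This is an ∞ − ∞ indeterminate form.
Multiply by (A² + AB + B²)/(A² + AB + B²) where A = ∛(x³+13x + 8), B = x to use A³ − B³ = (A−B)(A²+AB+B²); the x³ terms cancel, leaving (13x + 8)/(A²+AB+B²) with denominator ~ 3x², so the limit is 0.
Limit = 0.

Final answer: 0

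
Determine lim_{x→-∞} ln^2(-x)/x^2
This is an ∞/∞ indeterminate form as x → -∞.
Compare growth rates of the dominant terms (exponentials ≫ polynomials ≫ logarithms), or apply L'Hôpital's rule; the quotient → 0.
Limit = 0.

Final answer: 0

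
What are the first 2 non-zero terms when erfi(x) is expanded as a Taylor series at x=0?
2·x^3/(3·√(π)) + 2·x/√(π)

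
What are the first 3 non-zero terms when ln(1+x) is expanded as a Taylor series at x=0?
x^3/3 - x^2/2 + x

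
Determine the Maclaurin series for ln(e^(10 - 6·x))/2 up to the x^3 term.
5 - 3·x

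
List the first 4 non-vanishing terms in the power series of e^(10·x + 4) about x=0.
500·x^3·e^(4)/3 + 50·x^2·e^(4) + 10·x·e^(4) + e^(4)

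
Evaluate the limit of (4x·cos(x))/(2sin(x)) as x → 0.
Both numerator and denominator → 0 as x → 0; this is a 0/0 indeterminate form.
Expand each to leading order near x = 0: numerator ~ 4·x, denominator ~ 2·x.
The limit of the ratio is 2.

Final answer: 2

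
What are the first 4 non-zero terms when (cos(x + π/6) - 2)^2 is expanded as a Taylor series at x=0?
x^3·(-2 + √(3)/2)^2·(1/(6·(-2 + √(3)/2)) + √(3)/(4·(-2 + √(3)/2)^2)) + x^2·(-2 + √(3)/2)^2·(1/(4·(-2 + √(3)/2)^2) - √(3)/(2·(-2 + √(3)/2))) + x·(2 - √(3)/2) + (-2 + √(3)/2)^2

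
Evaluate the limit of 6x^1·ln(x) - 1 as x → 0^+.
The product is a 0·∞ indeterminate form at x → 0⁺.
Rewrite the product as 6·ln(x) / x^(-1) and apply L'Hôpital, or use the standard hierarchy x^(-1) ≫ |ln x| as x → 0⁺.
The indeterminate product → 0, so the limit = -1.

Final answer: -1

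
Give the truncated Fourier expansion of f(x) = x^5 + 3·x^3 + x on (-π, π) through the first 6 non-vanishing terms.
(-34·π^2 + 2·π^4 + 206)·sin(x) + (-π^4 - 4 + 2·π^2)·sin(2·x) + (26/81 + 14·π^2/27 + 2·π^4/3)·sin(3·x) + (-π^4/2 - 7·π^2/8 - 11/64)·sin(4·x) + (118/625 + 22·π^2/25 + 2·π^4/5)·sin(5·x) + (-π^4/3 - 22·π^2/27 - 16/81)·sin(6·x)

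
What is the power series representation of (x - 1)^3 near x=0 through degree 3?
x^3 - 3·x^2 + 3·x - 1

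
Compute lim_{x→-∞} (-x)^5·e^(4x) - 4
The product is a 0·∞ indeterminate form at x → -∞.
Rewrite the product as (-x)^5 / e^(-4x) (an ∞/∞ form) and apply L'Hôpital, or use the standard hierarchy e^(4|x|) ≫ |(-x)^5| as x → -∞.
The indeterminate product → 0, so the limit = -4.

Final answer: -4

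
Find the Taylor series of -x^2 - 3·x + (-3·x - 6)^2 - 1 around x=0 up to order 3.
8·x^2 + 33·x + 35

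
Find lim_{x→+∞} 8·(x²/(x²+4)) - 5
Evaluate the dominant behaviour as x → +∞; each term tends to a finite value or vanishes.
Limit = 3.

Final answer: 3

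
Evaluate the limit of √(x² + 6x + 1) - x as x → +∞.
This is an ∞ − ∞ indeterminate form.
Multiply and divide by the conjugate √(x²+6x + 1) + x; the x² terms cancel, leaving (6x + 1)/(√(x²+6x + 1)+x) → 6/2 = 3.
Limit = 3.

Final answer: 3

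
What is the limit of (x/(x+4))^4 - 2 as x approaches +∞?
As x → +∞: x/(x+4) = 1/(1 + 4/x) → 1, and the 4th power of a limit-1 base also → 1; with the additive constant, 1 - 2 = -1.
Limit = -1.

Final answer: -1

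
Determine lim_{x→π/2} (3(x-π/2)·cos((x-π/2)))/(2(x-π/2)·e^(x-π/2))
Both numerator and denominator → 0 as x → π/2; this is a 0/0 indeterminate form.
Expand each to leading order near x = π/2: numerator ~ 3·(x - π/2), denominator ~ 2·(x - π/2).
The limit of the ratio is 3/2.

Final answer: 3/2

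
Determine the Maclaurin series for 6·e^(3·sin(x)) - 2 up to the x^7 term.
-23·x^7/5 - 249·x^6/40 - 6·x^5/5 + 45·x^4/4 + 24·x^3 + 27·x^2 + 18·x + 4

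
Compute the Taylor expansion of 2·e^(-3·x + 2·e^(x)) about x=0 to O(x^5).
19·x^4·e^(2)/12 - 5·x^3·e^(2)/3 + 3·x^2·e^(2) - 2·x·e^(2) + 2·e^(2)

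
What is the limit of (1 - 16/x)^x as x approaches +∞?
As x → +∞: this is the defining limit (1 - 16/x)^x → e^(-16).
Limit = e^(-16).

Final answer: e^(-16)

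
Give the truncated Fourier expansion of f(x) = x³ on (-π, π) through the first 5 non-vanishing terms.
(-12 + 2·π^2)·sin(x) + (3/2 - π^2)·sin(2·x) + (-4/9 + 2·π^2/3)·sin(3·x) + (3/16 - π^2/2)·sin(4·x) + (-12/125 + 2·π^2/5)·sin(5·x)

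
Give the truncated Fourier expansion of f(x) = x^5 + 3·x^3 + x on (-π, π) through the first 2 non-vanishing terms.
(-34·π^2 + 2·π^4 + 206)·sin(x) + (-π^4 - 4 + 2·π^2)·sin(2·x)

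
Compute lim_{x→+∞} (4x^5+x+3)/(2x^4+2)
This is an ∞/∞ indeterminate form as x → +∞.
Divide numerator and denominator by x^5 and let the lower-order terms vanish; the numerator's degree 5 exceeds the denominator's degree 4, so the quotient diverges.
Limit = ∞.

Final answer: ∞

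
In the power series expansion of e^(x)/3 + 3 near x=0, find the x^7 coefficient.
Expand to order 7: e^(x)/3 + 3 = x^7/15120 + x^6/2160 + x^5/360 + x^4/72 + x^3/18 + x^2/6 + x/3 + 10/3 + O(x^8).
The coefficient of x^7 is 1/15120.

Final answer: 1/15120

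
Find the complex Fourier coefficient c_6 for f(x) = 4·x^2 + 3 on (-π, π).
Compute the real Fourier coefficients first: a_6 = 4/9, b_6 = 0.
Then c_6 = (a_6 − i·b_6)/2 = 2/9.

Final answer: 2/9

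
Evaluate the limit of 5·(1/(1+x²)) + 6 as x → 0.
Direct substitution at x = 0 gives 11.

Final answer: 11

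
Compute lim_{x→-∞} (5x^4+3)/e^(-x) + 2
The quotient is an ∞/∞ indeterminate form as x → -∞.
Compare growth rates of the dominant terms (exponentials ≫ polynomials ≫ logarithms), or apply L'Hôpital's rule; the quotient → 0.
Adding the constant: 0 + 2 = 2. Limit = 2.

Final answer: 2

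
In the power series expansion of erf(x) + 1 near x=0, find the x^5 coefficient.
Expand to order 5: erf(x) + 1 = x^5/(5·√(π)) - 2·x^3/(3·√(π)) + 2·x/√(π) + 1 + O(x^6).
The coefficient of x^5 is 1/(5·√(π)).

Final answer: 1/(5·√(π))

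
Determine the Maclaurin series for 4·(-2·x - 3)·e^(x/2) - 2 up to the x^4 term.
-19·x^4/96 - 5·x^3/4 - 11·x^2/2 - 14·x - 14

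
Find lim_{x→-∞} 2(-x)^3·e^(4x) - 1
The product is a 0·∞ indeterminate form at x → -∞.
Rewrite the product as 2(-x)^3 / e^(-4x) (an ∞/∞ form) and apply L'Hôpital, or use the standard hierarchy e^(4|x|) ≫ |(-x)^3| as x → -∞.
The indeterminate product → 0, so the limit = -1.

Final answer: -1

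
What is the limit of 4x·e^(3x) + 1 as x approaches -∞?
The product is a 0·∞ indeterminate form at x → -∞.
Rewrite the product as 4x / e^(-3x) (an ∞/∞ form) and apply L'Hôpital, or use the standard hierarchy e^(3|x|) ≫ |x| as x → -∞.
The indeterminate product → 0, so the limit = 1.

Final answer: 1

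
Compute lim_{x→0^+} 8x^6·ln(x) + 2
The product is a 0·∞ indeterminate form at x → 0⁺.
Rewrite the product as 8·ln(x) / x^(-6) and apply L'Hôpital, or use the standard hierarchy x^(-6) ≫ |ln x| as x → 0⁺.
The indeterminate product → 0, so the limit = 2.

Final answer: 2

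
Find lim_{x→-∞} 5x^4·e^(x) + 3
The product is a 0·∞ indeterminate form at x → -∞.
Rewrite the product as 5x^4 / e^(-x) (an ∞/∞ form) and apply L'Hôpital, or use the standard hierarchy e^(|x|) ≫ |x^4| as x → -∞.
The indeterminate product → 0, so the limit = 3.

Final answer: 3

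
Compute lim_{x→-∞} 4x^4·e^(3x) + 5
The product is a 0·∞ indeterminate form at x → -∞.
Rewrite the product as 4x^4 / e^(-3x) (an ∞/∞ form) and apply L'Hôpital, or use the standard hierarchy e^(3|x|) ≫ |x^4| as x → -∞.
The indeterminate product → 0, so the limit = 5.

Final answer: 5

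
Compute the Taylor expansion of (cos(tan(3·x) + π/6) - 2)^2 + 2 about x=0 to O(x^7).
x^6·(-2 + √(3)/2)^2·(24867/(160·(-2 + √(3)/2)^2) - 7857·√(3)/(80·(-2 + √(3)/2))) + x^5·(-2 + √(3)/2)^2·(243/(40·(-2 + √(3)/2)) + 729·√(3)/(16·(-2 + √(3)/2)^2)) + x^4·(-2 + √(3)/2)^2·(351/(16·(-2 + √(3)/2)^2) - 189·√(3)/(8·(-2 + √(3)/2))) + x^3·(-2 + √(3)/2)^2·(-9/(2·(-2 + √(3)/2)) + 27·√(3)/(4·(-2 + √(3)/2)^2)) + x^2·(-2 + √(3)/2)^2·(9/(4·(-2 + √(3)/2)^2) - 9·√(3)/(2·(-2 + √(3)/2))) + x·(6 - 3·√(3)/2) + (-2 + √(3)/2)^2 + 2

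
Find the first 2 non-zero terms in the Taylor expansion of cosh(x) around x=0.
x^2/2 + 1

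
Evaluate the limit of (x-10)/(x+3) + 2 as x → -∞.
Evaluate the dominant behaviour as x → -∞; each term tends to a finite value or vanishes.
Limit = 3.

Final answer: 3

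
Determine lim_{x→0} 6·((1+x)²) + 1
Direct substitution at x = 0 gives 7.

Final answer: 7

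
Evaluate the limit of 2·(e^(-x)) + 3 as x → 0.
Direct substitution at x = 0 gives 5.

Final answer: 5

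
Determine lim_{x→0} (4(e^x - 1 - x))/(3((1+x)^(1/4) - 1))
Both numerator and denominator → 0 as x → 0; this is a 0/0 indeterminate form.
Expand each to leading order near x = 0: numerator ~ 2·x^2, denominator ~ 3·x/4.
The limit of the ratio is 0.

Final answer: 0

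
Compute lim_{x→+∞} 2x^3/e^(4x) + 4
The quotient is an ∞/∞ indeterminate form as x → +∞.
The exponential denominator e^(4x) dominates the polynomial numerator (e^x ≫ x^3 as x → ∞), so the quotient → 0.
Adding the constant: 0 + 4 = 4. Limit = 4.

Final answer: 4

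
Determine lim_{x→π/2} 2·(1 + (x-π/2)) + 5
Direct substitution at x = π/2 gives 7.

Final answer: 7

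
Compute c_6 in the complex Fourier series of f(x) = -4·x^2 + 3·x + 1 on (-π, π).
Compute the real Fourier coefficients first: a_6 = -4/9, b_6 = -1.
Then c_6 = (a_6 − i·b_6)/2 = -2/9 + i/2.

Final answer: -2/9 + i/2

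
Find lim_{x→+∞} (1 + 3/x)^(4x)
As x → +∞: write (1 + 3/x)^(4x) = ((1 + 3/x)^x)^4 → (e^3)^4 = e^12.
Limit = e^(12).

Final answer: e^(12)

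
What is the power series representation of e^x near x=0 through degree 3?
x^3/6 + x^2/2 + x + 1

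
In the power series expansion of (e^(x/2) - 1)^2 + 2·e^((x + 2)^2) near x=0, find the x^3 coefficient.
1/8 + 88·e^(4)/3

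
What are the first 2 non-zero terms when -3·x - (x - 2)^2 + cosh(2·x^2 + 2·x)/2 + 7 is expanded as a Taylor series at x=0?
x + 7/2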